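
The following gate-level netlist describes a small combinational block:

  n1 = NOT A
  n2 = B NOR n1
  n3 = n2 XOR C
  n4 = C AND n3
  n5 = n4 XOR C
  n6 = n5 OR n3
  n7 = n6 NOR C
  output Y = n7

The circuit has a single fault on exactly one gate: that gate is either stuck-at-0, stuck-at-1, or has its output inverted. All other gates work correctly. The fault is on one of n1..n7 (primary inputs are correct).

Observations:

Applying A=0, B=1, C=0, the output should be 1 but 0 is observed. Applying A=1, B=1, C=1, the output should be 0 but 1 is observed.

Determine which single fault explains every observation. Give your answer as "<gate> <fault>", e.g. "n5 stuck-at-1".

Fault-free values for test 1 (A=0, B=1, C=0): n1=1, n2=0, n3=0, n4=0, n5=0, n6=0, n7=1, giving Y=1. Observed 0.
Test 1: faults giving observed 0 are {n2 stuck-at-1, n2 inverted output, n3 stuck-at-1, n3 inverted output, n4 stuck-at-1, n4 inverted output, n5 stuck-at-1, n5 inverted output, n6 stuck-at-1, n6 inverted output, n7 stuck-at-0, n7 inverted output}.
Test 2 (A=1, B=1, C=1): fault-free n1=0, n2=0, n3=1, n4=1, n5=0, n6=1, n7=0 → 0; observed 1. Eliminates n2 stuck-at-1, n2 inverted output, n3 stuck-at-1, n3 inverted output, n4 stuck-at-1, n4 inverted output, n5 stuck-at-1, n5 inverted output, n6 stuck-at-1, n6 inverted output, n7 stuck-at-0.
Only n7 inverted output is consistent with every test.

n7 inverted output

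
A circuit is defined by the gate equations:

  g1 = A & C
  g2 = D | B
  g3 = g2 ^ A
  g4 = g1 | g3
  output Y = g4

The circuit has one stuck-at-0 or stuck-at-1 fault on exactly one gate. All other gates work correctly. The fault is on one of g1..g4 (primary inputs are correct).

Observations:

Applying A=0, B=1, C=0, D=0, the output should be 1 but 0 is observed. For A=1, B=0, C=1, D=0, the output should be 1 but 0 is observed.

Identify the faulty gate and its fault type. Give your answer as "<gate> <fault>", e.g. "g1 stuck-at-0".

Fault-free values for test 1 (A=0, B=1, C=0, D=0): g1=0, g2=1, g3=1, g4=1, giving Y=1. Observed 0.
Test 1: faults giving observed 0 are {g2 stuck-at-0, g3 stuck-at-0, g4 stuck-at-0}.
Test 2 (A=1, B=0, C=1, D=0): fault-free g1=1, g2=0, g3=1, g4=1 → 1; observed 0. Eliminates g2 stuck-at-0, g3 stuck-at-0.
Only g4 stuck-at-0 is consistent with every test.

g4 stuck-at-0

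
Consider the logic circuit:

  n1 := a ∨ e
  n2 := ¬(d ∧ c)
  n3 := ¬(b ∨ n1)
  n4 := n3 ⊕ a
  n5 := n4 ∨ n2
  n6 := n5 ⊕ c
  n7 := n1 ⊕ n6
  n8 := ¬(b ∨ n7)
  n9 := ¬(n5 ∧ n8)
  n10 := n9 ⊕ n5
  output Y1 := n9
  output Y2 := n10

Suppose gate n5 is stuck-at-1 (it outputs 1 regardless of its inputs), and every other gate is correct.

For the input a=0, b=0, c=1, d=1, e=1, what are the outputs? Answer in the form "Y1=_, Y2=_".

Y1=1, Y2=0

Propagate with n5 forced: n1=1, n2=0, n3=0, n4=0, n5=1 [stuck-at-1], n6=0, n7=1, n8=0, n9=1, n10=0.
So the outputs are Y1=1, Y2=0. (Without the fault they would be Y1=1, Y2=1.)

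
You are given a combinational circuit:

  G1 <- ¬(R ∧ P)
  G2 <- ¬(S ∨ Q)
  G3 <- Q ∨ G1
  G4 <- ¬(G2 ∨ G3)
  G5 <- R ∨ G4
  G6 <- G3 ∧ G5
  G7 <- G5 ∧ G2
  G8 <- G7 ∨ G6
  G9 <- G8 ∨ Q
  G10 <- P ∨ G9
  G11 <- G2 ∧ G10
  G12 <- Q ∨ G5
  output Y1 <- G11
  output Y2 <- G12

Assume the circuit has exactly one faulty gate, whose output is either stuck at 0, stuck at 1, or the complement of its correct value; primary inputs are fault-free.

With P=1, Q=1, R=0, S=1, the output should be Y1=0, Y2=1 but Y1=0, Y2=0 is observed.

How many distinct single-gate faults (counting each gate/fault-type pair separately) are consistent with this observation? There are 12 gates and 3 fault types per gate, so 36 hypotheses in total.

2

Fault-free: G1=1, G2=0, G3=1, G4=0, G5=0, G6=0, G7=0, G8=0, G9=1, G10=1, G11=0, G12=1 → Y1=0, Y2=1. Observed Y1=0, Y2=0.
  G1: none of the 3 fault types match ✗
  G2: none of the 3 fault types match ✗
  G3: none of the 3 fault types match ✗
  G4: none of the 3 fault types match ✗
  G5: none of the 3 fault types match ✗
  G6: none of the 3 fault types match ✗
  G7: none of the 3 fault types match ✗
  G8: none of the 3 fault types match ✗
  G9: none of the 3 fault types match ✗
  G10: none of the 3 fault types match ✗
  G11: none of the 3 fault types match ✗
  G12: stuck-at-0, inverted output ✓; others ✗
Consistent faults: {G12 stuck-at-0, G12 inverted output} — 2 in all.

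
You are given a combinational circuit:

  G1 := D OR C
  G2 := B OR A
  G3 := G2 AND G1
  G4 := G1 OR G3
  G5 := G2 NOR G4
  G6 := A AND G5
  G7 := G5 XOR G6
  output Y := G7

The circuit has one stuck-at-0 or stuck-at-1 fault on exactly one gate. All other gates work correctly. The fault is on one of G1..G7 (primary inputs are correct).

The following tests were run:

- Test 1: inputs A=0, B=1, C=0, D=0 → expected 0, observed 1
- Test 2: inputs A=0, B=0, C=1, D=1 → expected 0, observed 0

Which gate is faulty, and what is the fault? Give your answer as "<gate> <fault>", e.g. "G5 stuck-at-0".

Fault-free values for test 1 (A=0, B=1, C=0, D=0): G1=0, G2=1, G3=0, G4=0, G5=0, G6=0, G7=0, giving Y=0. Observed 1.
Test 1: faults giving observed 1 are {G2 stuck-at-0, G5 stuck-at-1, G6 stuck-at-1, G7 stuck-at-1}.
Test 2 (A=0, B=0, C=1, D=1): fault-free G1=1, G2=0, G3=0, G4=1, G5=0, G6=0, G7=0 → 0; observed 0. Eliminates G5 stuck-at-1, G6 stuck-at-1, G7 stuck-at-1.
Only G2 stuck-at-0 is consistent with every test.

G2 stuck-at-0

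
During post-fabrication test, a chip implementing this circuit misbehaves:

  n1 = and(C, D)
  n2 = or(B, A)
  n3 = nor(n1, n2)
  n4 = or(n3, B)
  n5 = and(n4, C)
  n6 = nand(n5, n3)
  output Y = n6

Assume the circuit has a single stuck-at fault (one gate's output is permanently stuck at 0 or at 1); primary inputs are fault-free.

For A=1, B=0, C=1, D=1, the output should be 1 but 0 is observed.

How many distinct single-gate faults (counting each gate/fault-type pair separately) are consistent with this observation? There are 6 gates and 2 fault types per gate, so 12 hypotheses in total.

Fault-free: n1=1, n2=1, n3=0, n4=0, n5=0, n6=1 → 1. Observed 0.
  n1 stuck-at-0: output 1 ✗
  n1 stuck-at-1: output 1 ✗
  n2 stuck-at-0: output 1 ✗
  n2 stuck-at-1: output 1 ✗
  n3 stuck-at-0: output 1 ✗
  n3 stuck-at-1: output 0 ✓
  n4 stuck-at-0: output 1 ✗
  n4 stuck-at-1: output 1 ✗
  n5 stuck-at-0: output 1 ✗
  n5 stuck-at-1: output 1 ✗
  n6 stuck-at-0: output 0 ✓
  n6 stuck-at-1: output 1 ✗
Consistent faults: {n3 stuck-at-1, n6 stuck-at-0} — 2 in all.

2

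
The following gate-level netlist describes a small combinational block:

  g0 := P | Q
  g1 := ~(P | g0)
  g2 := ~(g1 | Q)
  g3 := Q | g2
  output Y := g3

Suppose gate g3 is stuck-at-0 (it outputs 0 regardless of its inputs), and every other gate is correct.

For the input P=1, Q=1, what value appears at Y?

0

Propagate with g3 forced: g0=1, g1=0, g2=0, g3=0 [stuck-at-0].
So Y = 0. (Without the fault it would be 1.)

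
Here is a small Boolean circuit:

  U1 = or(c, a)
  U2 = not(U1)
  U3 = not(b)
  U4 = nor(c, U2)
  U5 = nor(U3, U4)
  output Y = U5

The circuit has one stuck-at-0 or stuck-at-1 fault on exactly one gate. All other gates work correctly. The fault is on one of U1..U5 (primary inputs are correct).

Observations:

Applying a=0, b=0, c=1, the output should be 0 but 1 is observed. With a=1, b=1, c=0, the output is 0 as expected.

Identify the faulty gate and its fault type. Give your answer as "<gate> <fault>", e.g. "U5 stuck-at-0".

U3 stuck-at-0

Fault-free values for test 1 (a=0, b=0, c=1): U1=1, U2=0, U3=1, U4=0, U5=0, giving Y=0. Observed 1.
Test 1: faults giving observed 1 are {U3 stuck-at-0, U5 stuck-at-1}.
Test 2 (a=1, b=1, c=0): fault-free U1=1, U2=0, U3=0, U4=1, U5=0 → 0; observed 0. Eliminates U5 stuck-at-1.
Only U3 stuck-at-0 is consistent with every test.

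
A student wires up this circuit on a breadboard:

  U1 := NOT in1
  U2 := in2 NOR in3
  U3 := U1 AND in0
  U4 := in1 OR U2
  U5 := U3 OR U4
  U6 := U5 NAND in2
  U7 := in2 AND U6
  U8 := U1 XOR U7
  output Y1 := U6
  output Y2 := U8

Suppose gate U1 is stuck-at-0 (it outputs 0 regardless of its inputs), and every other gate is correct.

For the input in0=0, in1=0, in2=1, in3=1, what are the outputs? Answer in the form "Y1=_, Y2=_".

Y1=1, Y2=1

Propagate with U1 forced: U1=0 [stuck-at-0], U2=0, U3=0, U4=0, U5=0, U6=1, U7=1, U8=1.
So the outputs are Y1=1, Y2=1. (Without the fault they would be Y1=1, Y2=0.)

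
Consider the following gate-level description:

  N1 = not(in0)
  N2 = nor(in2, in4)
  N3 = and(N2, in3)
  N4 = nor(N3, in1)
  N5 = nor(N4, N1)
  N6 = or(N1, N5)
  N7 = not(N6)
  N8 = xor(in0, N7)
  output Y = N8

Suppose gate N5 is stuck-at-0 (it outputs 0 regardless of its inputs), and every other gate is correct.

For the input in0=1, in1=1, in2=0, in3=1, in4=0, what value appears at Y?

Propagate with N5 forced: N1=0, N2=1, N3=1, N4=0, N5=0 [stuck-at-0], N6=0, N7=1, N8=0.
So Y = 0. (Without the fault it would be 1.)

0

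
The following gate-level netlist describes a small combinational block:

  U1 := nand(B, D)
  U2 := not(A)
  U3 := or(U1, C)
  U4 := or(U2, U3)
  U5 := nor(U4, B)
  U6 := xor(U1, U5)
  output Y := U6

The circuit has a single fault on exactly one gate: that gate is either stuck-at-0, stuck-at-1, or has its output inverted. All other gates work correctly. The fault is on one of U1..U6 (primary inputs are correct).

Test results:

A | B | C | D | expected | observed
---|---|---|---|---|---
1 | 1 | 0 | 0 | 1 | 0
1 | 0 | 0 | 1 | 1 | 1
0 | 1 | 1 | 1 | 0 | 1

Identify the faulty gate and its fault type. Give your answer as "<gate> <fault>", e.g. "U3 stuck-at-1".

U1 inverted output

Fault-free values for test 1 (A=1, B=1, C=0, D=0): U1=1, U2=0, U3=1, U4=1, U5=0, U6=1, giving Y=1. Observed 0.
Test 1: faults giving observed 0 are {U1 stuck-at-0, U1 inverted output, U5 stuck-at-1, U5 inverted output, U6 stuck-at-0, U6 inverted output}.
Test 2 (A=1, B=0, C=0, D=1): fault-free U1=1, U2=0, U3=1, U4=1, U5=0, U6=1 → 1; observed 1. Eliminates U5 stuck-at-1, U5 inverted output, U6 stuck-at-0, U6 inverted output.
Test 3 (A=0, B=1, C=1, D=1): fault-free U1=0, U2=1, U3=1, U4=1, U5=0, U6=0 → 0; observed 1. Eliminates U1 stuck-at-0.
Only U1 inverted output is consistent with every test.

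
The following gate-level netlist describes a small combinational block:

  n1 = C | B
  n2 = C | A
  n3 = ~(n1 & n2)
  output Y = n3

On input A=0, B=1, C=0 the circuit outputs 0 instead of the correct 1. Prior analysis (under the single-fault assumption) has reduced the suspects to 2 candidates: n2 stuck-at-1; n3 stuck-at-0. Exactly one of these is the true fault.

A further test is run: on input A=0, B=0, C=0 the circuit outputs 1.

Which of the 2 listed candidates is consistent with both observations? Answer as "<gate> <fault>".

Evaluate each candidate on input A=0, B=0, C=0:
  n2 stuck-at-1: n1=0, n2=1 [stuck-at-1], n3=1 → 1 — matches
  n3 stuck-at-0: n1=0, n2=0, n3=0 [stuck-at-0] → 0 — eliminated
Only n2 stuck-at-1 reproduces the observed 1.

n2 stuck-at-1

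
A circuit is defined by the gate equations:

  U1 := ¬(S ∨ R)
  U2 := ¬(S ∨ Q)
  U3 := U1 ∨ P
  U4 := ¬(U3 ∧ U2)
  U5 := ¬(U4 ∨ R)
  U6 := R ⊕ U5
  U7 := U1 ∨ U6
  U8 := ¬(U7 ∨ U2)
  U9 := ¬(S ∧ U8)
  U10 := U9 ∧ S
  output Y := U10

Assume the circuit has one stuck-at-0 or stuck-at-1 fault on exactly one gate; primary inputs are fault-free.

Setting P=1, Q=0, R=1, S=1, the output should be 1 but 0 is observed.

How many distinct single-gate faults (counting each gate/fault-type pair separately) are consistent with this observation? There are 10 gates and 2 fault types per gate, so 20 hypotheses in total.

6

Fault-free: U1=0, U2=0, U3=1, U4=1, U5=0, U6=1, U7=1, U8=0, U9=1, U10=1 → 1. Observed 0.
  U1: none of the 2 fault types match ✗
  U2: none of the 2 fault types match ✗
  U3: none of the 2 fault types match ✗
  U4: none of the 2 fault types match ✗
  U5: stuck-at-1 ✓; others ✗
  U6: stuck-at-0 ✓; others ✗
  U7: stuck-at-0 ✓; others ✗
  U8: stuck-at-1 ✓; others ✗
  U9: stuck-at-0 ✓; others ✗
  U10: stuck-at-0 ✓; others ✗
Consistent faults: {U5 stuck-at-1, U6 stuck-at-0, U7 stuck-at-0, U8 stuck-at-1, U9 stuck-at-0, U10 stuck-at-0} — 6 in all.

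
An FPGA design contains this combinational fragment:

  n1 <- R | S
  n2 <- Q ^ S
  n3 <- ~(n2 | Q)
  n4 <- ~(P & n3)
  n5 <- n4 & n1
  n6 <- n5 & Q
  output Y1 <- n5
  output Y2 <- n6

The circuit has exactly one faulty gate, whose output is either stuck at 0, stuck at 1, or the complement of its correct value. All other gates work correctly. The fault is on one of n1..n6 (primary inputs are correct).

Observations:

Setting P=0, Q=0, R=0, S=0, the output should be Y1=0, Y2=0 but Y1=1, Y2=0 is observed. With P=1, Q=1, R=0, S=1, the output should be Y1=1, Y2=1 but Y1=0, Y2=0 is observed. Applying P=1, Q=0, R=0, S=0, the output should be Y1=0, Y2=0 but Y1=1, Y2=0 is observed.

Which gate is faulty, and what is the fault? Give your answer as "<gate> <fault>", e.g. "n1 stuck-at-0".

n5 inverted output

Fault-free values for test 1 (P=0, Q=0, R=0, S=0): n1=0, n2=0, n3=1, n4=1, n5=0, n6=0, giving Y1=0, Y2=0. Observed Y1=1, Y2=0.
Test 1: faults giving observed Y1=1, Y2=0 are {n1 stuck-at-1, n1 inverted output, n5 stuck-at-1, n5 inverted output}.
Test 2 (P=1, Q=1, R=0, S=1): fault-free n1=1, n2=0, n3=0, n4=1, n5=1, n6=1 → Y1=1, Y2=1; observed Y1=0, Y2=0. Eliminates n1 stuck-at-1, n5 stuck-at-1.
Test 3 (P=1, Q=0, R=0, S=0): fault-free n1=0, n2=0, n3=1, n4=0, n5=0, n6=0 → Y1=0, Y2=0; observed Y1=1, Y2=0. Eliminates n1 inverted output.
Only n5 inverted output is consistent with every test.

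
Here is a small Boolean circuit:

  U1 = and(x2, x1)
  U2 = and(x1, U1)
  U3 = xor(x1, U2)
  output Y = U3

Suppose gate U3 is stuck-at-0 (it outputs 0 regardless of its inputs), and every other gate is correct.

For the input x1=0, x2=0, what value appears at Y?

Propagate with U3 forced: U1=0, U2=0, U3=0 [stuck-at-0].
So Y = 0. (Same as the fault-free value — the fault is masked on this input.)

0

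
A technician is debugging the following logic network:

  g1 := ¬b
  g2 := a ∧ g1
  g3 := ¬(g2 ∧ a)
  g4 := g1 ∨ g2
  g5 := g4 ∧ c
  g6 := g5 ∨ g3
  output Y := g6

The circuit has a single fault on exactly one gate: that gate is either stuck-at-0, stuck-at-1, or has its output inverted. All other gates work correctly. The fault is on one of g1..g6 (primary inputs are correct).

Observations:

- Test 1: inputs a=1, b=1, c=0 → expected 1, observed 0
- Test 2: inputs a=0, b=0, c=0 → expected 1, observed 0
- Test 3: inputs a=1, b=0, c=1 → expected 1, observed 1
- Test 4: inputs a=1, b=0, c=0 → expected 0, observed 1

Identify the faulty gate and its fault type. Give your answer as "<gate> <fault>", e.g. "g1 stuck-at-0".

Fault-free values for test 1 (a=1, b=1, c=0): g1=0, g2=0, g3=1, g4=0, g5=0, g6=1, giving Y=1. Observed 0.
Test 1: faults giving observed 0 are {g1 stuck-at-1, g1 inverted output, g2 stuck-at-1, g2 inverted output, g3 stuck-at-0, g3 inverted output, g6 stuck-at-0, g6 inverted output}.
Test 2 (a=0, b=0, c=0): fault-free g1=1, g2=0, g3=1, g4=1, g5=0, g6=1 → 1; observed 0. Eliminates g1 stuck-at-1, g1 inverted output, g2 stuck-at-1, g2 inverted output.
Test 3 (a=1, b=0, c=1): fault-free g1=1, g2=1, g3=0, g4=1, g5=1, g6=1 → 1; observed 1. Eliminates g6 stuck-at-0, g6 inverted output.
Test 4 (a=1, b=0, c=0): fault-free g1=1, g2=1, g3=0, g4=1, g5=0, g6=0 → 0; observed 1. Eliminates g3 stuck-at-0.
Only g3 inverted output is consistent with every test.

g3 inverted output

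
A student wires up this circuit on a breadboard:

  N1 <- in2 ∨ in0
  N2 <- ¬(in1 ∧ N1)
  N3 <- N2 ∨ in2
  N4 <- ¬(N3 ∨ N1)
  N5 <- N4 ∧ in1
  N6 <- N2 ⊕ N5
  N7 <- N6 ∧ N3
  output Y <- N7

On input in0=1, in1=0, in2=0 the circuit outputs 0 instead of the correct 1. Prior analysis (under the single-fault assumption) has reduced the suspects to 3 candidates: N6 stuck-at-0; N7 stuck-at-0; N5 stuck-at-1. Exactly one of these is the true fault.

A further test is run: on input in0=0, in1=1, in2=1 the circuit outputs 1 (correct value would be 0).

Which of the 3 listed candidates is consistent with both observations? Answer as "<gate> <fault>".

N5 stuck-at-1

Evaluate each candidate on input in0=0, in1=1, in2=1:
  N6 stuck-at-0: N1=1, N2=0, N3=1, N4=0, N5=0, N6=0 [stuck-at-0], N7=0 → 0 — eliminated
  N7 stuck-at-0: N1=1, N2=0, N3=1, N4=0, N5=0, N6=0, N7=0 [stuck-at-0] → 0 — eliminated
  N5 stuck-at-1: N1=1, N2=0, N3=1, N4=0, N5=1 [stuck-at-1], N6=1, N7=1 → 1 — matches
Only N5 stuck-at-1 reproduces the observed 1.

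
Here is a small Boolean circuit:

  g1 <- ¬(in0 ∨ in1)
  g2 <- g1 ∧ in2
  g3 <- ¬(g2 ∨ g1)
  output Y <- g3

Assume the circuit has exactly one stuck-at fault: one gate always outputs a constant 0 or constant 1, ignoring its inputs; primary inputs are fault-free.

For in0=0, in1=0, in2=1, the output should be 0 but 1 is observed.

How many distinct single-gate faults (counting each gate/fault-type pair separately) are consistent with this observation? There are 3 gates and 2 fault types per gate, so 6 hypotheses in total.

2

Fault-free: g1=1, g2=1, g3=0 → 0. Observed 1.
  g1 stuck-at-0: output 1 ✓
  g1 stuck-at-1: output 0 ✗
  g2 stuck-at-0: output 0 ✗
  g2 stuck-at-1: output 0 ✗
  g3 stuck-at-0: output 0 ✗
  g3 stuck-at-1: output 1 ✓
Consistent faults: {g1 stuck-at-0, g3 stuck-at-1} — 2 in all.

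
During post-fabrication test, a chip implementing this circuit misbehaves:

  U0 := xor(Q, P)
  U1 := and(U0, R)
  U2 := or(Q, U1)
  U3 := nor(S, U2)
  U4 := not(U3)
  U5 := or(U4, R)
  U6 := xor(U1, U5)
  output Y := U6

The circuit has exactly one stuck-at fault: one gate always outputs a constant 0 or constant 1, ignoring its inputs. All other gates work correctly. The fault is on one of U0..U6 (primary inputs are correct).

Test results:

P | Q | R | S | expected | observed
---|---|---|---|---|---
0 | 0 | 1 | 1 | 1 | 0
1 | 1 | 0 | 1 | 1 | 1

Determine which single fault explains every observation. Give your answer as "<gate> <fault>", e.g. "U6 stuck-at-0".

U0 stuck-at-1

Fault-free values for test 1 (P=0, Q=0, R=1, S=1): U0=0, U1=0, U2=0, U3=0, U4=1, U5=1, U6=1, giving Y=1. Observed 0.
Test 1: faults giving observed 0 are {U0 stuck-at-1, U1 stuck-at-1, U5 stuck-at-0, U6 stuck-at-0}.
Test 2 (P=1, Q=1, R=0, S=1): fault-free U0=0, U1=0, U2=1, U3=0, U4=1, U5=1, U6=1 → 1; observed 1. Eliminates U1 stuck-at-1, U5 stuck-at-0, U6 stuck-at-0.
Only U0 stuck-at-1 is consistent with every test.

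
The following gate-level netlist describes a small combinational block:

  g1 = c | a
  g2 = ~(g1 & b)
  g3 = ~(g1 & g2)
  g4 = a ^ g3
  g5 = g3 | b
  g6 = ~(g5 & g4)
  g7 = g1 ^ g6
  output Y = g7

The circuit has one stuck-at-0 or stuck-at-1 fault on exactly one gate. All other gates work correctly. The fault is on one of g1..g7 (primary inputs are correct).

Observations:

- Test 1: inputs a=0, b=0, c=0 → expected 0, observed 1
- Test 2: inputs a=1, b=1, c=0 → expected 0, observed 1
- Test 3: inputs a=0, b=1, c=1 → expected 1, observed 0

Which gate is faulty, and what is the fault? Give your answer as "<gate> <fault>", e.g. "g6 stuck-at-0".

Fault-free values for test 1 (a=0, b=0, c=0): g1=0, g2=1, g3=1, g4=1, g5=1, g6=0, g7=0, giving Y=0. Observed 1.
Test 1: faults giving observed 1 are {g3 stuck-at-0, g4 stuck-at-0, g5 stuck-at-0, g6 stuck-at-1, g7 stuck-at-1}.
Test 2 (a=1, b=1, c=0): fault-free g1=1, g2=0, g3=1, g4=0, g5=1, g6=1, g7=0 → 0; observed 1. Eliminates g4 stuck-at-0, g5 stuck-at-0, g6 stuck-at-1.
Test 3 (a=0, b=1, c=1): fault-free g1=1, g2=0, g3=1, g4=1, g5=1, g6=0, g7=1 → 1; observed 0. Eliminates g7 stuck-at-1.
Only g3 stuck-at-0 is consistent with every test.

g3 stuck-at-0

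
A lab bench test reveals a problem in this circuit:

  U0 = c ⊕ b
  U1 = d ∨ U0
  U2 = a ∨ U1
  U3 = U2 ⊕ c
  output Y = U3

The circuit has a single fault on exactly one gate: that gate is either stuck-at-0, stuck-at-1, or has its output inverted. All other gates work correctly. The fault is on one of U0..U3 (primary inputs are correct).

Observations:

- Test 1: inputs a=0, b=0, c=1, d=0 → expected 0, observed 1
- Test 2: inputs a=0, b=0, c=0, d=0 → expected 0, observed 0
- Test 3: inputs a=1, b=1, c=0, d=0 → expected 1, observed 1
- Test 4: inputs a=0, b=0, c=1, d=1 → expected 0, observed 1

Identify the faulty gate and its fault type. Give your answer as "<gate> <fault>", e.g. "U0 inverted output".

U1 stuck-at-0

Fault-free values for test 1 (a=0, b=0, c=1, d=0): U0=1, U1=1, U2=1, U3=0, giving Y=0. Observed 1.
Test 1: faults giving observed 1 are {U0 stuck-at-0, U0 inverted output, U1 stuck-at-0, U1 inverted output, U2 stuck-at-0, U2 inverted output, U3 stuck-at-1, U3 inverted output}.
Test 2 (a=0, b=0, c=0, d=0): fault-free U0=0, U1=0, U2=0, U3=0 → 0; observed 0. Eliminates U0 inverted output, U1 inverted output, U2 inverted output, U3 stuck-at-1, U3 inverted output.
Test 3 (a=1, b=1, c=0, d=0): fault-free U0=1, U1=1, U2=1, U3=1 → 1; observed 1. Eliminates U2 stuck-at-0.
Test 4 (a=0, b=0, c=1, d=1): fault-free U0=1, U1=1, U2=1, U3=0 → 0; observed 1. Eliminates U0 stuck-at-0.
Only U1 stuck-at-0 is consistent with every test.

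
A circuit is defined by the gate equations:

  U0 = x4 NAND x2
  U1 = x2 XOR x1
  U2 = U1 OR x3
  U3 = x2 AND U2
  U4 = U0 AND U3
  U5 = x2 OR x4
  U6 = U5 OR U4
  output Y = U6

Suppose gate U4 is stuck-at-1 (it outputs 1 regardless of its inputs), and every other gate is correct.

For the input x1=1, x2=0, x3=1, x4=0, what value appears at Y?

Propagate with U4 forced: U0=1, U1=1, U2=1, U3=0, U4=1 [stuck-at-1], U5=0, U6=1.
So Y = 1. (Without the fault it would be 0.)

1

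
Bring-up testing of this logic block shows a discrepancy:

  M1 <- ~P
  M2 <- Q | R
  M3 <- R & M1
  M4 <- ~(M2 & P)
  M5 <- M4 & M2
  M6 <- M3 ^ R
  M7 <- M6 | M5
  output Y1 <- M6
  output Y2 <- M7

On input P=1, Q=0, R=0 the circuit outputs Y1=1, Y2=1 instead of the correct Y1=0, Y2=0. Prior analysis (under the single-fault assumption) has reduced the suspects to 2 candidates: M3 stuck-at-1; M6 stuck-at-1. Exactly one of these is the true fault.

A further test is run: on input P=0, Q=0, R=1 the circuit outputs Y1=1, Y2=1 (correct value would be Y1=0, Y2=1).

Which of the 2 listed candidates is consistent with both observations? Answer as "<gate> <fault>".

M6 stuck-at-1

Evaluate each candidate on input P=0, Q=0, R=1:
  M3 stuck-at-1: M1=1, M2=1, M3=1 [stuck-at-1], M4=1, M5=1, M6=0, M7=1 → Y1=0, Y2=1 — eliminated
  M6 stuck-at-1: M1=1, M2=1, M3=1, M4=1, M5=1, M6=1 [stuck-at-1], M7=1 → Y1=1, Y2=1 — matches
Only M6 stuck-at-1 reproduces the observed Y1=1, Y2=1.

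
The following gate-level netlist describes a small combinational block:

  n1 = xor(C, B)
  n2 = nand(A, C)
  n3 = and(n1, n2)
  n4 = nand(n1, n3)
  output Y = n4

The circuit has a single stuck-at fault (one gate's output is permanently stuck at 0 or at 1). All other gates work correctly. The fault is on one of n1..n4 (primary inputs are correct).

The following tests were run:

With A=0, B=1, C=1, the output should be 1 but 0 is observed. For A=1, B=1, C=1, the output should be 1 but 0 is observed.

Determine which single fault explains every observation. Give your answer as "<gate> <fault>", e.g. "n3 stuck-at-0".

n4 stuck-at-0

Fault-free values for test 1 (A=0, B=1, C=1): n1=0, n2=1, n3=0, n4=1, giving Y=1. Observed 0.
Test 1: faults giving observed 0 are {n1 stuck-at-1, n4 stuck-at-0}.
Test 2 (A=1, B=1, C=1): fault-free n1=0, n2=0, n3=0, n4=1 → 1; observed 0. Eliminates n1 stuck-at-1.
Only n4 stuck-at-0 is consistent with every test.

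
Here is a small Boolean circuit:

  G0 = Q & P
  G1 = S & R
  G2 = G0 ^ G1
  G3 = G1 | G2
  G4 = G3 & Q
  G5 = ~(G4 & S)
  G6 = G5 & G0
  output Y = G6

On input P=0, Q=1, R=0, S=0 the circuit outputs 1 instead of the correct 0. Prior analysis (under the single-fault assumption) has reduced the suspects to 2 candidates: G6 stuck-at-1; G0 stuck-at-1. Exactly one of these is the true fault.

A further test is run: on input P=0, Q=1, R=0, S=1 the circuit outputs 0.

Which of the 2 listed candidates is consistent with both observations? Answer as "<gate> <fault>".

Evaluate each candidate on input P=0, Q=1, R=0, S=1:
  G6 stuck-at-1: G0=0, G1=0, G2=0, G3=0, G4=0, G5=1, G6=1 [stuck-at-1] → 1 — eliminated
  G0 stuck-at-1: G0=1 [stuck-at-1], G1=0, G2=1, G3=1, G4=1, G5=0, G6=0 → 0 — matches
Only G0 stuck-at-1 reproduces the observed 0.

G0 stuck-at-1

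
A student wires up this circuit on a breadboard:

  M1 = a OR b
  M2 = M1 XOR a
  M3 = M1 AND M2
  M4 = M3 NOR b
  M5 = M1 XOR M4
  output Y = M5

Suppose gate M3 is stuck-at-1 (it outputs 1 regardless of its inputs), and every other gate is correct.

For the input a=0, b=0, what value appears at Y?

Propagate with M3 forced: M1=0, M2=0, M3=1 [stuck-at-1], M4=0, M5=0.
So Y = 0. (Without the fault it would be 1.)

0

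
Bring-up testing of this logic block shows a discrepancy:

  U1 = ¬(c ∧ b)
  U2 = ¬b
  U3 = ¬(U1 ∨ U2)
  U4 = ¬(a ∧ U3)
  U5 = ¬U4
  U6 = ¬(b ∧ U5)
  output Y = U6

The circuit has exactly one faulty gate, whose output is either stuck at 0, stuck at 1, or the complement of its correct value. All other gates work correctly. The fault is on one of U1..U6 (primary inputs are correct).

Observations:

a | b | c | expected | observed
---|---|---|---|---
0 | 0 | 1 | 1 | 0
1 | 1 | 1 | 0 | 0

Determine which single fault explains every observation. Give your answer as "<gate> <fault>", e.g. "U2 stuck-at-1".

Fault-free values for test 1 (a=0, b=0, c=1): U1=1, U2=1, U3=0, U4=1, U5=0, U6=1, giving Y=1. Observed 0.
Test 1: faults giving observed 0 are {U6 stuck-at-0, U6 inverted output}.
Test 2 (a=1, b=1, c=1): fault-free U1=0, U2=0, U3=1, U4=0, U5=1, U6=0 → 0; observed 0. Eliminates U6 inverted output.
Only U6 stuck-at-0 is consistent with every test.

U6 stuck-at-0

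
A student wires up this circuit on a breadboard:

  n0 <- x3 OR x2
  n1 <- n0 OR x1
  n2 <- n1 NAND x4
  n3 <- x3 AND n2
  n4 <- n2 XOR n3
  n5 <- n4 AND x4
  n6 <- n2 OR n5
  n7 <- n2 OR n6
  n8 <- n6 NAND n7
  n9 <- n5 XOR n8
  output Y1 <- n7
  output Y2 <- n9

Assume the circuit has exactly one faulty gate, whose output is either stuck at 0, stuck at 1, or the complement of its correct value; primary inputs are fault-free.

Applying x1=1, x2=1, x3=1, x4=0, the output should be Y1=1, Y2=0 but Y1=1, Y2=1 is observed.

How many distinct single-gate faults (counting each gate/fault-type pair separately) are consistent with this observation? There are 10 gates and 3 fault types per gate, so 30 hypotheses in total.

8

Fault-free: n0=1, n1=1, n2=1, n3=1, n4=0, n5=0, n6=1, n7=1, n8=0, n9=0 → Y1=1, Y2=0. Observed Y1=1, Y2=1.
  n0: none of the 3 fault types match ✗
  n1: none of the 3 fault types match ✗
  n2: none of the 3 fault types match ✗
  n3: none of the 3 fault types match ✗
  n4: none of the 3 fault types match ✗
  n5: stuck-at-1, inverted output ✓; others ✗
  n6: stuck-at-0, inverted output ✓; others ✗
  n7: none of the 3 fault types match ✗
  n8: stuck-at-1, inverted output ✓; others ✗
  n9: stuck-at-1, inverted output ✓; others ✗
Consistent faults: {n5 stuck-at-1, n5 inverted output, n6 stuck-at-0, n6 inverted output, n8 stuck-at-1, n8 inverted output, n9 stuck-at-1, n9 inverted output} — 8 in all.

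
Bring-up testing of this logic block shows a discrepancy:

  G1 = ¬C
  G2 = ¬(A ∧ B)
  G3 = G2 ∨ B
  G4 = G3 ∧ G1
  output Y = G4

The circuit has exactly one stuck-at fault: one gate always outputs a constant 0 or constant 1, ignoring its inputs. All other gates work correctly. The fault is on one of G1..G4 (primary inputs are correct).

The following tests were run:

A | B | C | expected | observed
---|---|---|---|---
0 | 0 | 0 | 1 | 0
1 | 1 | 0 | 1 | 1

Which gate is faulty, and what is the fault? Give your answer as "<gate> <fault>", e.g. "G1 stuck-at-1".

G2 stuck-at-0

Fault-free values for test 1 (A=0, B=0, C=0): G1=1, G2=1, G3=1, G4=1, giving Y=1. Observed 0.
Test 1: faults giving observed 0 are {G1 stuck-at-0, G2 stuck-at-0, G3 stuck-at-0, G4 stuck-at-0}.
Test 2 (A=1, B=1, C=0): fault-free G1=1, G2=0, G3=1, G4=1 → 1; observed 1. Eliminates G1 stuck-at-0, G3 stuck-at-0, G4 stuck-at-0.
Only G2 stuck-at-0 is consistent with every test.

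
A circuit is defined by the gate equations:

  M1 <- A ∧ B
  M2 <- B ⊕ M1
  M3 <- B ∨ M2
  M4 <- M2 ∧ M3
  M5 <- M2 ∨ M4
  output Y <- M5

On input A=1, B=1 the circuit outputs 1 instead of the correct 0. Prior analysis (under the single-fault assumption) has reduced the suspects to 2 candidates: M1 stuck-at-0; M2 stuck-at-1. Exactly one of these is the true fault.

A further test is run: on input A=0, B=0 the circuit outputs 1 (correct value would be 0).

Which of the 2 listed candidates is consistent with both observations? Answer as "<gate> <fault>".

Evaluate each candidate on input A=0, B=0:
  M1 stuck-at-0: M1=0 [stuck-at-0], M2=0, M3=0, M4=0, M5=0 → 0 — eliminated
  M2 stuck-at-1: M1=0, M2=1 [stuck-at-1], M3=1, M4=1, M5=1 → 1 — matches
Only M2 stuck-at-1 reproduces the observed 1.

M2 stuck-at-1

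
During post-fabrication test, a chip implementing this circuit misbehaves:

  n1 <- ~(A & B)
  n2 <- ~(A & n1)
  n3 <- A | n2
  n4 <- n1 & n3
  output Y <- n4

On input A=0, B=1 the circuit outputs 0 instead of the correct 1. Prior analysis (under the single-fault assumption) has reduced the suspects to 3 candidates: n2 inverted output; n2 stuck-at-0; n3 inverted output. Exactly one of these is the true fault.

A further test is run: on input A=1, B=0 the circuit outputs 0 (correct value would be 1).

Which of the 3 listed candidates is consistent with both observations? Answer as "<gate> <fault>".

Evaluate each candidate on input A=1, B=0:
  n2 inverted output: n1=1, n2=1 [inverted output], n3=1, n4=1 → 1 — eliminated
  n2 stuck-at-0: n1=1, n2=0 [stuck-at-0], n3=1, n4=1 → 1 — eliminated
  n3 inverted output: n1=1, n2=0, n3=0 [inverted output], n4=0 → 0 — matches
Only n3 inverted output reproduces the observed 0.

n3 inverted output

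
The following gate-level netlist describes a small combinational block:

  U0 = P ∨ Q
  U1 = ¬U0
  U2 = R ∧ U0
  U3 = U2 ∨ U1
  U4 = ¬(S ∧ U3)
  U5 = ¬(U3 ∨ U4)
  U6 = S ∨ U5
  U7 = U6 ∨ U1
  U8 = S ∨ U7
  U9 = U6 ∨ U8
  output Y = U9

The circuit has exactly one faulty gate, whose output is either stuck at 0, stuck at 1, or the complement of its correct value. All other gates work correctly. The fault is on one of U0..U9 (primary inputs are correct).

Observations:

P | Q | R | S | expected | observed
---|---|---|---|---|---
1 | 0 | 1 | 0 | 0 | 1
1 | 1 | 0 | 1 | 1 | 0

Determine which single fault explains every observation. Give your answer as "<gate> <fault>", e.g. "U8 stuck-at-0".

Fault-free values for test 1 (P=1, Q=0, R=1, S=0): U0=1, U1=0, U2=1, U3=1, U4=1, U5=0, U6=0, U7=0, U8=0, U9=0, giving Y=0. Observed 1.
Test 1: faults giving observed 1 are {U0 stuck-at-0, U0 inverted output, U1 stuck-at-1, U1 inverted output, U5 stuck-at-1, U5 inverted output, U6 stuck-at-1, U6 inverted output, U7 stuck-at-1, U7 inverted output, U8 stuck-at-1, U8 inverted output, U9 stuck-at-1, U9 inverted output}.
Test 2 (P=1, Q=1, R=0, S=1): fault-free U0=1, U1=0, U2=0, U3=0, U4=1, U5=0, U6=1, U7=1, U8=1, U9=1 → 1; observed 0. Eliminates U0 stuck-at-0, U0 inverted output, U1 stuck-at-1, U1 inverted output, U5 stuck-at-1, U5 inverted output, U6 stuck-at-1, U6 inverted output, U7 stuck-at-1, U7 inverted output, U8 stuck-at-1, U8 inverted output, U9 stuck-at-1.
Only U9 inverted output is consistent with every test.

U9 inverted output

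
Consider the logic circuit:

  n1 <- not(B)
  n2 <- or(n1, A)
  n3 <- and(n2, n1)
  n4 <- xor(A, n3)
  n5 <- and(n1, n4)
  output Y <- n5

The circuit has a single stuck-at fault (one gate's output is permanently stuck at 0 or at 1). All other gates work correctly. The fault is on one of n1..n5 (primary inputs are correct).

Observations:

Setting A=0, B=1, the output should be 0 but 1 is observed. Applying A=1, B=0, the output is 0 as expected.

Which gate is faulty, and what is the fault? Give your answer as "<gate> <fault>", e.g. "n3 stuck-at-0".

n1 stuck-at-1

Fault-free values for test 1 (A=0, B=1): n1=0, n2=0, n3=0, n4=0, n5=0, giving Y=0. Observed 1.
Test 1: faults giving observed 1 are {n1 stuck-at-1, n5 stuck-at-1}.
Test 2 (A=1, B=0): fault-free n1=1, n2=1, n3=1, n4=0, n5=0 → 0; observed 0. Eliminates n5 stuck-at-1.
Only n1 stuck-at-1 is consistent with every test.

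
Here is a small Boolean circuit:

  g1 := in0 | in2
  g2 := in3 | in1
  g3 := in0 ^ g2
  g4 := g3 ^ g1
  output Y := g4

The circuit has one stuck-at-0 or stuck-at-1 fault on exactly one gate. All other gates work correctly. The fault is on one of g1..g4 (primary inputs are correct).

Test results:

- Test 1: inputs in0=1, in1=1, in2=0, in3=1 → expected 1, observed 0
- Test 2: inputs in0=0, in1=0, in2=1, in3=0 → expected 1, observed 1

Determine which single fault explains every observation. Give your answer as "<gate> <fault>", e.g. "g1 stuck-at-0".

Fault-free values for test 1 (in0=1, in1=1, in2=0, in3=1): g1=1, g2=1, g3=0, g4=1, giving Y=1. Observed 0.
Test 1: faults giving observed 0 are {g1 stuck-at-0, g2 stuck-at-0, g3 stuck-at-1, g4 stuck-at-0}.
Test 2 (in0=0, in1=0, in2=1, in3=0): fault-free g1=1, g2=0, g3=0, g4=1 → 1; observed 1. Eliminates g1 stuck-at-0, g3 stuck-at-1, g4 stuck-at-0.
Only g2 stuck-at-0 is consistent with every test.

g2 stuck-at-0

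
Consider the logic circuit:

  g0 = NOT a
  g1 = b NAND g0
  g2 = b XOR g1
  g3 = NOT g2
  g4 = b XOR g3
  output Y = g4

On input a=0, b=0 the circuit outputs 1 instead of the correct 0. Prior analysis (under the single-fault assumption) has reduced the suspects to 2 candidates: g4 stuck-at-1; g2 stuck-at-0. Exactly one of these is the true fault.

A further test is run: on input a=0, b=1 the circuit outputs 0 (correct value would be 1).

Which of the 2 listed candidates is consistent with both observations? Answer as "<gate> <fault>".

g2 stuck-at-0

Evaluate each candidate on input a=0, b=1:
  g4 stuck-at-1: g0=1, g1=0, g2=1, g3=0, g4=1 [stuck-at-1] → 1 — eliminated
  g2 stuck-at-0: g0=1, g1=0, g2=0 [stuck-at-0], g3=1, g4=0 → 0 — matches
Only g2 stuck-at-0 reproduces the observed 0.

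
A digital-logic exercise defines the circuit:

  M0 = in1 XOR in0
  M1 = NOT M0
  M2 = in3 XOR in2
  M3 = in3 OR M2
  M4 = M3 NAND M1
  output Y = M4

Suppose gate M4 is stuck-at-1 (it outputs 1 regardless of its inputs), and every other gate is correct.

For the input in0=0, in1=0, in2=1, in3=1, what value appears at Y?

1

Propagate with M4 forced: M0=0, M1=1, M2=0, M3=1, M4=1 [stuck-at-1].
So Y = 1. (Without the fault it would be 0.)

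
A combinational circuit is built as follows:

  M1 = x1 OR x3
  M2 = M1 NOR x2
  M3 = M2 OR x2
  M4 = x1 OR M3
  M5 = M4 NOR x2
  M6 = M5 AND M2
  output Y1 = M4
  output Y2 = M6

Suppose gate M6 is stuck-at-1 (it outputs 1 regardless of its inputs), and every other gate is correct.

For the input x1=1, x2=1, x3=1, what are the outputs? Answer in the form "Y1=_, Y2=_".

Propagate with M6 forced: M1=1, M2=0, M3=1, M4=1, M5=0, M6=1 [stuck-at-1].
So the outputs are Y1=1, Y2=1. (Without the fault they would be Y1=1, Y2=0.)

Y1=1, Y2=1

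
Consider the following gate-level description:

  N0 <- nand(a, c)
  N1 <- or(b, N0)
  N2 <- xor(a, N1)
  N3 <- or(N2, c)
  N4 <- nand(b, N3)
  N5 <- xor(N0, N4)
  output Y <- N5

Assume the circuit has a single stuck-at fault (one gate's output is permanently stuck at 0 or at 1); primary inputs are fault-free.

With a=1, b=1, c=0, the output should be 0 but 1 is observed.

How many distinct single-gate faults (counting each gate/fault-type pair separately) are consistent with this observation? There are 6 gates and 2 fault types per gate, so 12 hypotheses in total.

Fault-free: N0=1, N1=1, N2=0, N3=0, N4=1, N5=0 → 0. Observed 1.
  N0 stuck-at-0: output 1 ✓
  N0 stuck-at-1: output 0 ✗
  N1 stuck-at-0: output 1 ✓
  N1 stuck-at-1: output 0 ✗
  N2 stuck-at-0: output 0 ✗
  N2 stuck-at-1: output 1 ✓
  N3 stuck-at-0: output 0 ✗
  N3 stuck-at-1: output 1 ✓
  N4 stuck-at-0: output 1 ✓
  N4 stuck-at-1: output 0 ✗
  N5 stuck-at-0: output 0 ✗
  N5 stuck-at-1: output 1 ✓
Consistent faults: {N0 stuck-at-0, N1 stuck-at-0, N2 stuck-at-1, N3 stuck-at-1, N4 stuck-at-0, N5 stuck-at-1} — 6 in all.

6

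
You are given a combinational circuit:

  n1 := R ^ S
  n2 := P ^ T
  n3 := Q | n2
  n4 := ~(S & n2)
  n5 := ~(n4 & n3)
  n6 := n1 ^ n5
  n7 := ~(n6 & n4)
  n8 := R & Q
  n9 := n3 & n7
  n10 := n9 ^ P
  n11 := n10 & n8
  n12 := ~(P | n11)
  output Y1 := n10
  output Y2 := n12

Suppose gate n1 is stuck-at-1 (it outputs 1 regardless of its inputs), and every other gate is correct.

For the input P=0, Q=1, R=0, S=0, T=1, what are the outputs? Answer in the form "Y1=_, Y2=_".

Propagate with n1 forced: n1=1 [stuck-at-1], n2=1, n3=1, n4=1, n5=0, n6=1, n7=0, n8=0, n9=0, n10=0, n11=0, n12=1.
So the outputs are Y1=0, Y2=1. (Without the fault they would be Y1=1, Y2=1.)

Y1=0, Y2=1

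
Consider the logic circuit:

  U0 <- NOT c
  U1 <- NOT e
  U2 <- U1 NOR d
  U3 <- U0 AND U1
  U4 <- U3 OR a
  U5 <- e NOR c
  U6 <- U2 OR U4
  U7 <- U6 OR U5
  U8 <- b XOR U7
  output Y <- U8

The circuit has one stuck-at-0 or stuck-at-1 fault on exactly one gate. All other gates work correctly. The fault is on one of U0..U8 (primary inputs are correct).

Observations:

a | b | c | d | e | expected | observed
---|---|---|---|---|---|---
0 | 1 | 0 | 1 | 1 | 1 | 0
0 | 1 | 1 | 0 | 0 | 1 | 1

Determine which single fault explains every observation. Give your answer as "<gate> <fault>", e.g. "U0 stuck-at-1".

U1 stuck-at-1

Fault-free values for test 1 (a=0, b=1, c=0, d=1, e=1): U0=1, U1=0, U2=0, U3=0, U4=0, U5=0, U6=0, U7=0, U8=1, giving Y=1. Observed 0.
Test 1: faults giving observed 0 are {U1 stuck-at-1, U2 stuck-at-1, U3 stuck-at-1, U4 stuck-at-1, U5 stuck-at-1, U6 stuck-at-1, U7 stuck-at-1, U8 stuck-at-0}.
Test 2 (a=0, b=1, c=1, d=0, e=0): fault-free U0=0, U1=1, U2=0, U3=0, U4=0, U5=0, U6=0, U7=0, U8=1 → 1; observed 1. Eliminates U2 stuck-at-1, U3 stuck-at-1, U4 stuck-at-1, U5 stuck-at-1, U6 stuck-at-1, U7 stuck-at-1, U8 stuck-at-0.
Only U1 stuck-at-1 is consistent with every test.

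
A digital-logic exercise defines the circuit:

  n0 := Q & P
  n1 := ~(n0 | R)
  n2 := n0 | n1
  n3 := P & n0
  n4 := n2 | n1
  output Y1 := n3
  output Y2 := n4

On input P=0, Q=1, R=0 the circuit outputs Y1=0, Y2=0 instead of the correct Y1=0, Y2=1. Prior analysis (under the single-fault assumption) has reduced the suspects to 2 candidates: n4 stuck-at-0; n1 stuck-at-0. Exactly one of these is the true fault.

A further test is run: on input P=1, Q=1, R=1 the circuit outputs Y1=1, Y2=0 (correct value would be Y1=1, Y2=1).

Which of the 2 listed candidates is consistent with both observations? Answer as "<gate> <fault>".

Evaluate each candidate on input P=1, Q=1, R=1:
  n4 stuck-at-0: n0=1, n1=0, n2=1, n3=1, n4=0 [stuck-at-0] → Y1=1, Y2=0 — matches
  n1 stuck-at-0: n0=1, n1=0 [stuck-at-0], n2=1, n3=1, n4=1 → Y1=1, Y2=1 — eliminated
Only n4 stuck-at-0 reproduces the observed Y1=1, Y2=0.

n4 stuck-at-0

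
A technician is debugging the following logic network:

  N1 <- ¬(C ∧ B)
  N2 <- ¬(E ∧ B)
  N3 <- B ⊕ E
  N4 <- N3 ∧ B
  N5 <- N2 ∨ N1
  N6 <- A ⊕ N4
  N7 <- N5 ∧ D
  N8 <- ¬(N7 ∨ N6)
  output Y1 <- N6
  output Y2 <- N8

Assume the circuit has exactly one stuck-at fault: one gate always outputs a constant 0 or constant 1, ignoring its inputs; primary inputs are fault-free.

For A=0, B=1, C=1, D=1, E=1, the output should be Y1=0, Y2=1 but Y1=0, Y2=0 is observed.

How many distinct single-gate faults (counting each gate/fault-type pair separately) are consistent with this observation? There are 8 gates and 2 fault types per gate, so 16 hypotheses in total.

5

Fault-free: N1=0, N2=0, N3=0, N4=0, N5=0, N6=0, N7=0, N8=1 → Y1=0, Y2=1. Observed Y1=0, Y2=0.
  N1: stuck-at-1 ✓; others ✗
  N2: stuck-at-1 ✓; others ✗
  N3: none of the 2 fault types match ✗
  N4: none of the 2 fault types match ✗
  N5: stuck-at-1 ✓; others ✗
  N6: none of the 2 fault types match ✗
  N7: stuck-at-1 ✓; others ✗
  N8: stuck-at-0 ✓; others ✗
Consistent faults: {N1 stuck-at-1, N2 stuck-at-1, N5 stuck-at-1, N7 stuck-at-1, N8 stuck-at-0} — 5 in all.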